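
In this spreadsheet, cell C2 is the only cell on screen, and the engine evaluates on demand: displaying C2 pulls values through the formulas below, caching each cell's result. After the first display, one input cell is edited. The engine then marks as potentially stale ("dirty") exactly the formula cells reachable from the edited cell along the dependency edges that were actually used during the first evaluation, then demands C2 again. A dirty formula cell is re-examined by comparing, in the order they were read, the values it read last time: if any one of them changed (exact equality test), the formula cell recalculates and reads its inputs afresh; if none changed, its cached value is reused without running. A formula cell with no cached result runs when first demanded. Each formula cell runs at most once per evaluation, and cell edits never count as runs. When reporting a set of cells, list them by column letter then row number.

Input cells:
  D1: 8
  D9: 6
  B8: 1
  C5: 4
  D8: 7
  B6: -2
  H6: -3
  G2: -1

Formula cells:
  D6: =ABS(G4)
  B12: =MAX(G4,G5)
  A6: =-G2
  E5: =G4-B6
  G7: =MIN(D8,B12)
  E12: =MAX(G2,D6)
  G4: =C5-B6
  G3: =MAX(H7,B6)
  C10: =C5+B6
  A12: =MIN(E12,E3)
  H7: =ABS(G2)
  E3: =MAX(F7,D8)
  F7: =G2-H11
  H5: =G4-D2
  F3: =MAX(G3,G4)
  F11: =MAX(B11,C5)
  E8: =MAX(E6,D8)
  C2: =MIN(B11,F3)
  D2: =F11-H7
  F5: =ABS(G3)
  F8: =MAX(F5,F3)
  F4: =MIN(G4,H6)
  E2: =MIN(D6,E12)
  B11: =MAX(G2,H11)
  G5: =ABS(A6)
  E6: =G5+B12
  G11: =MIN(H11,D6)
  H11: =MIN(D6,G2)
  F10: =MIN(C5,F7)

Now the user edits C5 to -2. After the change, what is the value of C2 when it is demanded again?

Initial pass — values computed on the first demand:
  G4 = 4 - -2 = 6
  D6 = ABS(6) = 6
  H7 = ABS(-1) = 1
  G3 = MAX(1, -2) = 1
  F3 = MAX(1, 6) = 6
  H11 = MIN(6, -1) = -1
  B11 = MAX(-1, -1) = -1
  C2 = MIN(-1, 6) = -1

Second demand — change propagation:
  G4: re-runs because C5 4->-2; new result 0.
  D6: re-runs because G4 6->0; new result 0.
  F3: re-runs because G4 6->0; new result 1.
  H11: re-runs because D6 6->0; new result -1 (unchanged).
  B11: re-examined; everything it read last time is the same (G2 unchanged, H11 unchanged) — cache -1 kept, no run.
  C2: re-runs because F3 6->1; new result -1 (unchanged).

The important point: at B11 every value read last time is unchanged, so the dirty flag clears without a run.

C2 now evaluates to -1.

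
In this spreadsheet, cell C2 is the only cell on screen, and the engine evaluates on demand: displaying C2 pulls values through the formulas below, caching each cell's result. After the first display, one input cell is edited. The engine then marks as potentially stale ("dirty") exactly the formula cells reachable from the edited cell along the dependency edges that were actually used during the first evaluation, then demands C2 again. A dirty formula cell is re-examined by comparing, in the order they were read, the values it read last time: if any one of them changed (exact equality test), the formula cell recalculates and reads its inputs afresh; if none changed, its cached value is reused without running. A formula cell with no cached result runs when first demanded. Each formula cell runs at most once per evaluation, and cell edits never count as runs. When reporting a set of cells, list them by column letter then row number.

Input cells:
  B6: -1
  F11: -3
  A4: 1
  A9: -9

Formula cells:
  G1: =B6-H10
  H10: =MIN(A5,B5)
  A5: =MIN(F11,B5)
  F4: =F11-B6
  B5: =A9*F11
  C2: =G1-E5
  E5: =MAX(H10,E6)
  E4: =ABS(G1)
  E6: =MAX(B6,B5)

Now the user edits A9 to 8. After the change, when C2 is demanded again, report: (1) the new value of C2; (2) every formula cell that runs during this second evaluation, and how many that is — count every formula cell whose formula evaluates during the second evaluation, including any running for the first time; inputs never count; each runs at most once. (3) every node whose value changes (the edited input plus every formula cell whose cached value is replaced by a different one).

C2 now evaluates to 24.
Run set: A5, B5, C2, E5, E6, G1, H10 (7 run).
Changed values: A5, A9, B5, C2, E5, E6, G1, H10.

Initial pass — values computed on the first demand:
  B5 = -9 * -3 = 27
  A5 = MIN(-3, 27) = -3
  E6 = MAX(-1, 27) = 27
  H10 = MIN(-3, 27) = -3
  E5 = MAX(-3, 27) = 27
  G1 = -1 - -3 = 2
  C2 = 2 - 27 = -25

Second demand — change propagation:
  B5: re-runs because A9 -9->8; new result -24.
  A5: re-runs because B5 27->-24; new result -24.
  E6: re-runs because B5 27->-24; new result -1.
  H10: re-runs because A5 -3->-24; B5 27->-24; new result -24.
  E5: re-runs because H10 -3->-24; E6 27->-1; new result -1.
  G1: re-runs because H10 -3->-24; new result 23.
  C2: re-runs because G1 2->23; E5 27->-1; new result 24.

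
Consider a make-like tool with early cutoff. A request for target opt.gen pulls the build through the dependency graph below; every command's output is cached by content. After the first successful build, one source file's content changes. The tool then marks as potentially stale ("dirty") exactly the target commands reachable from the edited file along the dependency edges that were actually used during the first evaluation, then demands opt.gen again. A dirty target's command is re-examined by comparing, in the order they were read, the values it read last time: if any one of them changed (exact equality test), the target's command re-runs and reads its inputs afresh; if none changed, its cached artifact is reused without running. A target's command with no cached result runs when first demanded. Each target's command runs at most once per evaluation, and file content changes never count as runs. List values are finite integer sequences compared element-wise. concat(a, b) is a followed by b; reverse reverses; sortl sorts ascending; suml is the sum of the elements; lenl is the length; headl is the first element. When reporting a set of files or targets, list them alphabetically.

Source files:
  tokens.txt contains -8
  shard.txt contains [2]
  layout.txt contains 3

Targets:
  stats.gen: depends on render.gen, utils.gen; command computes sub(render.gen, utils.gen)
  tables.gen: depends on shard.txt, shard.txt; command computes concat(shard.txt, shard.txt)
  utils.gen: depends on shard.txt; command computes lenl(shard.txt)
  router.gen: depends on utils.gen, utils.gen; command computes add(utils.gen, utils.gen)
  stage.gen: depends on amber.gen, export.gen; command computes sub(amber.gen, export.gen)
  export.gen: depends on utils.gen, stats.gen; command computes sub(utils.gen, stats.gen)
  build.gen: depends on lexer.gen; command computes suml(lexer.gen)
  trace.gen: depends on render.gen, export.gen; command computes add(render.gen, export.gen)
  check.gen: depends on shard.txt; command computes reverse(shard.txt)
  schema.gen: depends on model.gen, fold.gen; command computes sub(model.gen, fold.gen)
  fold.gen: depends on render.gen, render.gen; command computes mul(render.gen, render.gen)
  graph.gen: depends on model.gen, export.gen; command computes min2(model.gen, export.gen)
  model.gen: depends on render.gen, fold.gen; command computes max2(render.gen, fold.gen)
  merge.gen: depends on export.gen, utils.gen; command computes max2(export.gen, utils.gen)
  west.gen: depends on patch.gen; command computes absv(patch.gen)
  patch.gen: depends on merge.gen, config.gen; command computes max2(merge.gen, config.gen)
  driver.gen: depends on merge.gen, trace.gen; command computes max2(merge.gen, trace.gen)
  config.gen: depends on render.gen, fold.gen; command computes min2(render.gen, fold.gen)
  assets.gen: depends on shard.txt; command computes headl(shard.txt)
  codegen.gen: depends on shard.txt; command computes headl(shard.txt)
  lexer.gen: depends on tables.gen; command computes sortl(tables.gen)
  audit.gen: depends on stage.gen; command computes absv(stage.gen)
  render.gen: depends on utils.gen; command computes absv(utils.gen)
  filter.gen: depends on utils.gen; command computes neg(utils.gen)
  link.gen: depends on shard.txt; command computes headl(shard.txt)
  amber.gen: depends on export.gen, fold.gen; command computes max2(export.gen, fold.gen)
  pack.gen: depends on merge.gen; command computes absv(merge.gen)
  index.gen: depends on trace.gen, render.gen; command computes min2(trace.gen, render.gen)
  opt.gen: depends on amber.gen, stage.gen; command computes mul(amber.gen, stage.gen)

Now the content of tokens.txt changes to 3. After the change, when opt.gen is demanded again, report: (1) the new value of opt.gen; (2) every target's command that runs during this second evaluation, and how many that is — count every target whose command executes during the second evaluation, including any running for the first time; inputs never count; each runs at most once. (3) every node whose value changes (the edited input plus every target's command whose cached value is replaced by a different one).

Demanding opt.gen again yields 0.
0 target commands run: none.
The nodes whose values change: tokens.txt.
Note the shortcut — nothing in the graph depends on tokens.txt at all, so no recomputation happens.

First demand of the output computes:
  utils.gen = lenl([2]) = 1
  render.gen = absv(1) = 1
  fold.gen = mul(1, 1) = 1
  stats.gen = sub(1, 1) = 0
  export.gen = sub(1, 0) = 1
  amber.gen = max2(1, 1) = 1
  stage.gen = sub(1, 1) = 0
  opt.gen = mul(1, 0) = 0

After the edit, cleaning proceeds:
  no node depends on tokens.txt at all; the second demand re-runs nothing.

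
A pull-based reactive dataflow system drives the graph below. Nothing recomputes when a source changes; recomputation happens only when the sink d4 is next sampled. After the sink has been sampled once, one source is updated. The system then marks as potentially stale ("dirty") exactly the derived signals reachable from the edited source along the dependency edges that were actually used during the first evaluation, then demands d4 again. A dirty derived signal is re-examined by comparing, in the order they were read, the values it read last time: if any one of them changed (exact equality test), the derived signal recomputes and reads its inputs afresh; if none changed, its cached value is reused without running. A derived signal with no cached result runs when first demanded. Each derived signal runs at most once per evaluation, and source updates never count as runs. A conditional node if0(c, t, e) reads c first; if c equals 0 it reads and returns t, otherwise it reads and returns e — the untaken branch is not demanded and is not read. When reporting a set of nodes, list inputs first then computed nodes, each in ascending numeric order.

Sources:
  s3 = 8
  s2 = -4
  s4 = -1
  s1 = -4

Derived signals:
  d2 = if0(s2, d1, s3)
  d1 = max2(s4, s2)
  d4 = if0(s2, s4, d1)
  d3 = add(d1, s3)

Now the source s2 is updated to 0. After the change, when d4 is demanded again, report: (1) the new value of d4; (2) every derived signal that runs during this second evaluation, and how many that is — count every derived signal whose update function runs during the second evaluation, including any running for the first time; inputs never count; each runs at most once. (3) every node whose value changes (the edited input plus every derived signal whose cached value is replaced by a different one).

First evaluation (everything demanded from the output):
  d1 = max2(-1, -4) = -1
  d4 = if0(s2=-4 -> else branch d1) = -1

Propagation after the edit:
  d1: marked dirty but never re-examined — demand shifted away from it.
  d4: runs — s2 -4->0; result -1 (same value as before).

Key observation: a condition flipped, so demand moved to the other branch — d1 is never re-examined.

New value of d4: -1.
Derived signals that run: d4 — 1 in total.
Values that change: s2.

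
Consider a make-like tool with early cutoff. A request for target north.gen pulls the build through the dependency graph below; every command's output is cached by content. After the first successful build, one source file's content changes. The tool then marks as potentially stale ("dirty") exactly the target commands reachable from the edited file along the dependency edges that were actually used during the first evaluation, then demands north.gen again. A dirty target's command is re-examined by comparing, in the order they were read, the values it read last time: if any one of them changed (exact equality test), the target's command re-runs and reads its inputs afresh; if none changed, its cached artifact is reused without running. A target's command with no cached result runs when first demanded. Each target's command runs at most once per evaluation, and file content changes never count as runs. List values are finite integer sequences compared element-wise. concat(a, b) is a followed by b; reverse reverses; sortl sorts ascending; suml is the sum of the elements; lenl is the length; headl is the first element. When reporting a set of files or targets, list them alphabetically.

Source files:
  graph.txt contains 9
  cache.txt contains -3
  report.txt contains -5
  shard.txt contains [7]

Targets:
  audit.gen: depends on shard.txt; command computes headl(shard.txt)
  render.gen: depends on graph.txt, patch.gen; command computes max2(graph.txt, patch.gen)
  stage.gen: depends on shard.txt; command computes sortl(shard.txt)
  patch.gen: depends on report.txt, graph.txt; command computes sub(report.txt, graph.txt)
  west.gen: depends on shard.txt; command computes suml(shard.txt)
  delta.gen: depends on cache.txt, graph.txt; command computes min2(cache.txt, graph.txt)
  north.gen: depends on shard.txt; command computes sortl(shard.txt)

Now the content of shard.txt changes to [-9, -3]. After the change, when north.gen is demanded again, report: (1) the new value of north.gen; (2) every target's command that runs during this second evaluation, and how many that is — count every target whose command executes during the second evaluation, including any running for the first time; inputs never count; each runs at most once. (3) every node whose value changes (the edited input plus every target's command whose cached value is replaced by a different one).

First demand of the output computes:
  north.gen = sortl([7]) = [7]

After the edit, cleaning proceeds:
  north.gen: a read changed (shard.txt [7]->[-9, -3]) — executes, giving [-9, -3].

Demanding north.gen again yields [-9, -3].
1 target commands run: north.gen.
The nodes whose values change: north.gen, shard.txt.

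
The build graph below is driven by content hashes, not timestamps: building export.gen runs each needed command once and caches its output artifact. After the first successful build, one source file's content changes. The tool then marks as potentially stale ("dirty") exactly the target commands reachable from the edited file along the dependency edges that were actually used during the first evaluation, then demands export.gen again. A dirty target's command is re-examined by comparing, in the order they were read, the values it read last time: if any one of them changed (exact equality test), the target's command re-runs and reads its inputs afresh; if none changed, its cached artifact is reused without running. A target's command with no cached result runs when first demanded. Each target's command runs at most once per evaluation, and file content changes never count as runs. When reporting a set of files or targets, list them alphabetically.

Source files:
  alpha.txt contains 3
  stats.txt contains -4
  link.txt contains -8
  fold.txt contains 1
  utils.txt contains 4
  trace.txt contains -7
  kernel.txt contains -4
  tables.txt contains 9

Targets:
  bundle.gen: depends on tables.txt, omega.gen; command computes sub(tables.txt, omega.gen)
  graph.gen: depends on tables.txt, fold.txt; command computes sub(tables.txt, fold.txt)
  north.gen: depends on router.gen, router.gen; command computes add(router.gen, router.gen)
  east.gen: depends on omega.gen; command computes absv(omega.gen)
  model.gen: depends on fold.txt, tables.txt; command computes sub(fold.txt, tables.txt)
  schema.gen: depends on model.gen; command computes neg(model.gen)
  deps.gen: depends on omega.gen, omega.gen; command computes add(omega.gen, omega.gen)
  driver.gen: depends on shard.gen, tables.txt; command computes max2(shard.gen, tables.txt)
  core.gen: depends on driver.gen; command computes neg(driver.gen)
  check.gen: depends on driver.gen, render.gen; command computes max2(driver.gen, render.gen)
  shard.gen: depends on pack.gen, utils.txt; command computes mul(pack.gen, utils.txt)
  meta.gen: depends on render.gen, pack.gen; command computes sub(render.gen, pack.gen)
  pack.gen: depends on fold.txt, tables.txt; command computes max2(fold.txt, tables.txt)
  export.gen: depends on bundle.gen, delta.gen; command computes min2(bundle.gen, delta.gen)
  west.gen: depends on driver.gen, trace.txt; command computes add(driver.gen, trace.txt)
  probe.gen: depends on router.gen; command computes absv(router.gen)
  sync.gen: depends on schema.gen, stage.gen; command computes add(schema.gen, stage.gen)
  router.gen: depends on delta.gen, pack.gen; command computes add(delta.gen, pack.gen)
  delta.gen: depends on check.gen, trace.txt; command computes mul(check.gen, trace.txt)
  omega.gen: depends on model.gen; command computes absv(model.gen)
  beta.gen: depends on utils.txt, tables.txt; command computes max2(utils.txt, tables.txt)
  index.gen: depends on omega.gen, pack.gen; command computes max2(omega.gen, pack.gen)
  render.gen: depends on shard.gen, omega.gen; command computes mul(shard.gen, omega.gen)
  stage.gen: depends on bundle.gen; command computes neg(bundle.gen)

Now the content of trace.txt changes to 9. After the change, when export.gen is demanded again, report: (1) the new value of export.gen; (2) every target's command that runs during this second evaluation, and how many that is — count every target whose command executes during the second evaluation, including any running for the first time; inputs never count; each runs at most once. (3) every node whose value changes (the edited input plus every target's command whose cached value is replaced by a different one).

export.gen now evaluates to 1.
Run set: delta.gen, export.gen (2 run).
Changed values: delta.gen, export.gen, trace.txt.

Initial pass — values computed on the first demand:
  model.gen = sub(1, 9) = -8
  omega.gen = absv(-8) = 8
  bundle.gen = sub(9, 8) = 1
  pack.gen = max2(1, 9) = 9
  shard.gen = mul(9, 4) = 36
  driver.gen = max2(36, 9) = 36
  render.gen = mul(36, 8) = 288
  check.gen = max2(36, 288) = 288
  delta.gen = mul(288, -7) = -2016
  export.gen = min2(1, -2016) = -2016

Second demand — change propagation:
  delta.gen: re-runs because trace.txt -7->9; new result 2592.
  export.gen: re-runs because delta.gen -2016->2592; new result 1.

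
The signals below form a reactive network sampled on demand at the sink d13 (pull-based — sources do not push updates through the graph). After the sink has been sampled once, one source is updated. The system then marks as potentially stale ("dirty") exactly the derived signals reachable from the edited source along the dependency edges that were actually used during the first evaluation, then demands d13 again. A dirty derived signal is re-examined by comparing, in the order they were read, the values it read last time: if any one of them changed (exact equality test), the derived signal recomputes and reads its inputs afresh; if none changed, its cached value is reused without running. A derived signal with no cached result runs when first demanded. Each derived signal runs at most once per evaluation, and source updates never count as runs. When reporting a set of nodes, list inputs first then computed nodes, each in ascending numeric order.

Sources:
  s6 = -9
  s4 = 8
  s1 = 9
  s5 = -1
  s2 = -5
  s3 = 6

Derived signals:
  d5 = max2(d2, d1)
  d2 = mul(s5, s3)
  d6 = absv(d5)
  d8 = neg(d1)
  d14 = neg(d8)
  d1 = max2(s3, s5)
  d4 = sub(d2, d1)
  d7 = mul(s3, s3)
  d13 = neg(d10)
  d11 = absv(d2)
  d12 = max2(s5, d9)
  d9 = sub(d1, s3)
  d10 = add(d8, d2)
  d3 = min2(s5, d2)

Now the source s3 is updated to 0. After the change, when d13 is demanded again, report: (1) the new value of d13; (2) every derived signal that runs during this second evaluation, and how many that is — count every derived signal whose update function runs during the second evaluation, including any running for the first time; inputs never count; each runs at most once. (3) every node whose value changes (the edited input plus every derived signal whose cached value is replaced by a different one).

Initial pass — values computed on the first demand:
  d1 = max2(6, -1) = 6
  d2 = mul(-1, 6) = -6
  d8 = neg(6) = -6
  d10 = add(-6, -6) = -12
  d13 = neg(-12) = 12

Second demand — change propagation:
  d1: re-runs because s3 6->0; new result 0.
  d2: re-runs because s3 6->0; new result 0.
  d8: re-runs because d1 6->0; new result 0.
  d10: re-runs because d8 -6->0; d2 -6->0; new result 0.
  d13: re-runs because d10 -12->0; new result 0.

d13 now evaluates to 0.
Run set: d1, d2, d8, d10, d13 (5 run).
Changed values: s3, d1, d2, d8, d10, d13.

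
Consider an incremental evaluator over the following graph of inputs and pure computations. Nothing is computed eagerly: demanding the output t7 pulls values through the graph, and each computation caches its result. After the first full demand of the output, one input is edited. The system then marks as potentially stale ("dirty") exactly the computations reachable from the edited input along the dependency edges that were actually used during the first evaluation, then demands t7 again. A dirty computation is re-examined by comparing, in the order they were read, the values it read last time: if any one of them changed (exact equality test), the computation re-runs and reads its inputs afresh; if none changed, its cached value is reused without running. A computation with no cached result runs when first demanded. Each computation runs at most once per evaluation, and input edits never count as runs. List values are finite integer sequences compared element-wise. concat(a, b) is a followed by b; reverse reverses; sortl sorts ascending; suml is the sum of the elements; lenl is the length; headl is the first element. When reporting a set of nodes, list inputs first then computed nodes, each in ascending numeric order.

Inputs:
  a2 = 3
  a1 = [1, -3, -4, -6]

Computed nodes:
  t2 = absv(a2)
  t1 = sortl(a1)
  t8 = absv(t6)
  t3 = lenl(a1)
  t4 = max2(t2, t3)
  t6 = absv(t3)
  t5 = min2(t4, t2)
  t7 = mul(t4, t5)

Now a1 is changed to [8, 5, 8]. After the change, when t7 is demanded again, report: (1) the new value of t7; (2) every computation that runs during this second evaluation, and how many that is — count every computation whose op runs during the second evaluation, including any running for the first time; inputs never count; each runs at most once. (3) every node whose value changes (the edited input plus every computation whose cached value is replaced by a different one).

Initial pass — values computed on the first demand:
  t2 = absv(3) = 3
  t3 = lenl([1, -3, -4, -6]) = 4
  t4 = max2(3, 4) = 4
  t5 = min2(4, 3) = 3
  t7 = mul(4, 3) = 12

Second demand — change propagation:
  t3: re-runs because a1 [1, -3, -4, -6]->[8, 5, 8]; new result 3.
  t4: re-runs because t3 4->3; new result 3.
  t5: re-runs because t4 4->3; new result 3 (unchanged).
  t7: re-runs because t4 4->3; new result 9.

t7 now evaluates to 9.
Run set: t3, t4, t5, t7 (4 run).
Changed values: a1, t3, t4, t7.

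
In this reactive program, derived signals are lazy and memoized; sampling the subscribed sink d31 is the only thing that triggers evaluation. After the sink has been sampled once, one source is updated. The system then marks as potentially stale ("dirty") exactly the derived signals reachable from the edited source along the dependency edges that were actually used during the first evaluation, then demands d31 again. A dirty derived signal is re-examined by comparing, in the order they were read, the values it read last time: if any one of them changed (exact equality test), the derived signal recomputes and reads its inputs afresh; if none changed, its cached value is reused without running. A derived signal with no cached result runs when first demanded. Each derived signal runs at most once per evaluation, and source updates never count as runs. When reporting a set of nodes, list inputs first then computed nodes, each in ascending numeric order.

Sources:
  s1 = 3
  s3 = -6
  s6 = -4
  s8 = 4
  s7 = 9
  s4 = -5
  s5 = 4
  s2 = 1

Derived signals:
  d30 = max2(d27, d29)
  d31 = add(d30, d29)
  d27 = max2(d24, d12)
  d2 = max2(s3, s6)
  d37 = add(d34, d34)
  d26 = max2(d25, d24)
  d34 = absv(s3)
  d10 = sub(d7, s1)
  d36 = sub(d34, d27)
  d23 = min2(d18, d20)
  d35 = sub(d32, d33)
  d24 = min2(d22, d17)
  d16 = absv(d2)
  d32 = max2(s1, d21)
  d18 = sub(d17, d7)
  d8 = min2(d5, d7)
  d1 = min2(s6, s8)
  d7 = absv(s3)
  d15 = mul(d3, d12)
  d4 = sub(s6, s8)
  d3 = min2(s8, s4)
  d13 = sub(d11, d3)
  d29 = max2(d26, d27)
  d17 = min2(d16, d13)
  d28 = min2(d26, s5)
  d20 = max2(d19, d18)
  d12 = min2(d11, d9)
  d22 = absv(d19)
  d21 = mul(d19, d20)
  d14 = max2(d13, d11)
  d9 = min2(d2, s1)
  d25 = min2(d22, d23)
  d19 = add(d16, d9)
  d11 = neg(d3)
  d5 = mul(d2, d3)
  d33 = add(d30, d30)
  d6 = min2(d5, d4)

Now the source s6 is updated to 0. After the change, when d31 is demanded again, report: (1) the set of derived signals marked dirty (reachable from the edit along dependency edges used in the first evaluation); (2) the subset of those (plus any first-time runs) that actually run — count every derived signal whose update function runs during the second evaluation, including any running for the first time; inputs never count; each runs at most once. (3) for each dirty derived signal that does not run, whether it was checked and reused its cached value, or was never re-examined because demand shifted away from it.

The edit dirties: d2, d9, d12, d16, d17, d18, d19, d20, d22, d23, d24, d25, d26, d27, d29, d30, d31.
13 derived signals run: d2, d9, d12, d16, d17, d18, d19, d20, d23, d24, d25, d26, d27.
Cache hits after checking: d22, d29, d30, d31.
Note where the cutoff bites: d22 is checked, finds nothing changed, and keeps its cache.

First demand of the output computes:
  d2 = max2(-6, -4) = -4
  d3 = min2(4, -5) = -5
  d7 = absv(-6) = 6
  d9 = min2(-4, 3) = -4
  d11 = neg(-5) = 5
  d12 = min2(5, -4) = -4
  d13 = sub(5, -5) = 10
  d16 = absv(-4) = 4
  d17 = min2(4, 10) = 4
  d18 = sub(4, 6) = -2
  d19 = add(4, -4) = 0
  d20 = max2(0, -2) = 0
  d22 = absv(0) = 0
  d23 = min2(-2, 0) = -2
  d24 = min2(0, 4) = 0
  d25 = min2(0, -2) = -2
  d26 = max2(-2, 0) = 0
  d27 = max2(0, -4) = 0
  d29 = max2(0, 0) = 0
  d30 = max2(0, 0) = 0
  d31 = add(0, 0) = 0

After the edit, cleaning proceeds:
  d2: a read changed (s6 -4->0) — executes, giving 0.
  d9: a read changed (d2 -4->0) — executes, giving 0.
  d12: a read changed (d9 -4->0) — executes, giving 0.
  d16: a read changed (d2 -4->0) — executes, giving 0.
  d17: a read changed (d16 4->0) — executes, giving 0.
  d18: a read changed (d17 4->0) — executes, giving -6.
  d19: a read changed (d16 4->0; d9 -4->0) — executes, giving 0 — identical to its old value.
  d20: a read changed (d18 -2->-6) — executes, giving 0 — identical to its old value.
  d22: dirty, but its reads are unchanged (d19 unchanged); cached 0 stands.
  d23: a read changed (d18 -2->-6) — executes, giving -6.
  d24: a read changed (d17 4->0) — executes, giving 0 — identical to its old value.
  d25: a read changed (d23 -2->-6) — executes, giving -6.
  d26: a read changed (d25 -2->-6) — executes, giving 0 — identical to its old value.
  d27: a read changed (d12 -4->0) — executes, giving 0 — identical to its old value.
  d29: dirty, but its reads are unchanged (d26 unchanged, d27 unchanged); cached 0 stands.
  d30: dirty, but its reads are unchanged (d27 unchanged, d29 unchanged); cached 0 stands.
  d31: dirty, but its reads are unchanged (d30 unchanged, d29 unchanged); cached 0 stands.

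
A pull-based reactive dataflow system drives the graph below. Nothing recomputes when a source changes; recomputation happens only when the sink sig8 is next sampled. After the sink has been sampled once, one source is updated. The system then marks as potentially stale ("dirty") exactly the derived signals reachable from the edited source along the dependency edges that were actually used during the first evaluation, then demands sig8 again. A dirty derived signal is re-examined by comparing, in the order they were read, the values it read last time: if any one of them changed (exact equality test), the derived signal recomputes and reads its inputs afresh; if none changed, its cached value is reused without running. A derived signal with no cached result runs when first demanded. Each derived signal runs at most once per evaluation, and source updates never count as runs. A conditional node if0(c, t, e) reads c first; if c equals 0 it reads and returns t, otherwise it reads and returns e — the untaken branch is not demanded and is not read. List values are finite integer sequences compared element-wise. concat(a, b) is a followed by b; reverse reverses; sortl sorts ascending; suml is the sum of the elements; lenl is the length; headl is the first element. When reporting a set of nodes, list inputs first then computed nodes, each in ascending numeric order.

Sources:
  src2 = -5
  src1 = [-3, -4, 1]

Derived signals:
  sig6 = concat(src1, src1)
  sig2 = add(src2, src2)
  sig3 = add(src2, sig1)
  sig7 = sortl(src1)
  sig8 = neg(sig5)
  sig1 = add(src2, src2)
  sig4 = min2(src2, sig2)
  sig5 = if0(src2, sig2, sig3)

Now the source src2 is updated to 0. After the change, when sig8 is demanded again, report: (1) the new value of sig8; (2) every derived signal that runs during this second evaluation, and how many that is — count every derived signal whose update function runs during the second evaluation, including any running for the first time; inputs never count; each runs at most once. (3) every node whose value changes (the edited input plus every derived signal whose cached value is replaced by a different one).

First evaluation (everything demanded from the output):
  sig1 = add(-5, -5) = -10
  sig3 = add(-5, -10) = -15
  sig5 = if0(src2=-5 -> else branch sig3) = -15
  sig8 = neg(-15) = 15

Propagation after the edit:
  sig1: marked dirty but never re-examined — demand shifted away from it.
  sig2: demanded for the first time — runs, produces 0.
  sig3: marked dirty but never re-examined — demand shifted away from it.
  sig5: runs — src2 -5->0; result 0.
  sig8: runs — sig5 -15->0; result 0.

Key observation: a condition flipped, so demand moved to the other branch — sig1, sig3 are never re-examined.

New value of sig8: 0.
Derived signals that run: sig2, sig5, sig8 — 3 in total.
Values that change: src2, sig5, sig8.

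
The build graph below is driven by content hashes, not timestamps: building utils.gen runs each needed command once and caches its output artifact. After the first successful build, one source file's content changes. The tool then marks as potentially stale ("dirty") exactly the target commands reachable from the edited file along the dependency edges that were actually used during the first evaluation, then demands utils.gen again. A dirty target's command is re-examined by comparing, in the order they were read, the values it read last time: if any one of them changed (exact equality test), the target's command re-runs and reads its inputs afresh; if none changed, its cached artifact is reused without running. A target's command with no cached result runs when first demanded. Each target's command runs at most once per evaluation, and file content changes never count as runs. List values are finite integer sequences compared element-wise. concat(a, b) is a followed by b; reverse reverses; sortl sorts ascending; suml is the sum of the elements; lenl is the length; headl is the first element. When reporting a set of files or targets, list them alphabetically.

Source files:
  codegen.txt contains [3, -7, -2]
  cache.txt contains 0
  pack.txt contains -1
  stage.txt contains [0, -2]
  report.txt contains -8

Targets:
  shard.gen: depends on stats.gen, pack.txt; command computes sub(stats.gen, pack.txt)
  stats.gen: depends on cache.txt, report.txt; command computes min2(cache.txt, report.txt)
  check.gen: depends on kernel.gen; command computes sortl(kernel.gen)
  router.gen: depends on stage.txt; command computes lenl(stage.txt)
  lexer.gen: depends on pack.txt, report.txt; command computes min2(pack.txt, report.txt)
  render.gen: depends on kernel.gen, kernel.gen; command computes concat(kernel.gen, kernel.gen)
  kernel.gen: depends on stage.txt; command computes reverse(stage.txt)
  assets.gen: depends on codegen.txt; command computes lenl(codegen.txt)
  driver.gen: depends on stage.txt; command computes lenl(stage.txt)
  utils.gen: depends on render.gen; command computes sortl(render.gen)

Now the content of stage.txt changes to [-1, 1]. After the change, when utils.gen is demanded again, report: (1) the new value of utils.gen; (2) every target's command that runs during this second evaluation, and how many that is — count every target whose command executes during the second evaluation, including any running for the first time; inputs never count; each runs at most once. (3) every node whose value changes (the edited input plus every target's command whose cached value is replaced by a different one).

utils.gen now evaluates to [-1, -1, 1, 1].
Run set: kernel.gen, render.gen, utils.gen (3 run).
Changed values: kernel.gen, render.gen, stage.txt, utils.gen.

Initial pass — values computed on the first demand:
  kernel.gen = reverse([0, -2]) = [-2, 0]
  render.gen = concat([-2, 0], [-2, 0]) = [-2, 0, -2, 0]
  utils.gen = sortl([-2, 0, -2, 0]) = [-2, -2, 0, 0]

Second demand — change propagation:
  kernel.gen: re-runs because stage.txt [0, -2]->[-1, 1]; new result [1, -1].
  render.gen: re-runs because kernel.gen [-2, 0]->[1, -1]; kernel.gen [-2, 0]->[1, -1]; new result [1, -1, 1, -1].
  utils.gen: re-runs because render.gen [-2, 0, -2, 0]->[1, -1, 1, -1]; new result [-1, -1, 1, 1].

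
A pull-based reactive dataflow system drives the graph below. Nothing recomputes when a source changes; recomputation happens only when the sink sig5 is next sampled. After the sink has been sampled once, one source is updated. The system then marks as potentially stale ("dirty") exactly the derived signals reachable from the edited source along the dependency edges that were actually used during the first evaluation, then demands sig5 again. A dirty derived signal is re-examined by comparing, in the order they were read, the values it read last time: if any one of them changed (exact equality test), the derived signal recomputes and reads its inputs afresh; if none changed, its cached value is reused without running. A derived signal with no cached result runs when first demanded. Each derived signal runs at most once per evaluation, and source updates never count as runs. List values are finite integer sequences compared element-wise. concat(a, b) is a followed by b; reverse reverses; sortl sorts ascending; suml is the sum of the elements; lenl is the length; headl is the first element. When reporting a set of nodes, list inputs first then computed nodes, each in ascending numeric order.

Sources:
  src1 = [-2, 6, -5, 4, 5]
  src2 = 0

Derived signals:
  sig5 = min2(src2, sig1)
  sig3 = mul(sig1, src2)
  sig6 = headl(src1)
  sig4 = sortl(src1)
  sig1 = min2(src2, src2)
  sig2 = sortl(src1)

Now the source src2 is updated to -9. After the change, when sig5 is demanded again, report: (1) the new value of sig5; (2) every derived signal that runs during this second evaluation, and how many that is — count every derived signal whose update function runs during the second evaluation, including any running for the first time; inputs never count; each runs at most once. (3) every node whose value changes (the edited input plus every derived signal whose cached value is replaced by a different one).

New value of sig5: -9.
Derived signals that run: sig1, sig5 — 2 in total.
Values that change: src2, sig1, sig5.

First evaluation (everything demanded from the output):
  sig1 = min2(0, 0) = 0
  sig5 = min2(0, 0) = 0

Propagation after the edit:
  sig1: runs — src2 0->-9; src2 0->-9; result -9.
  sig5: runs — src2 0->-9; sig1 0->-9; result -9.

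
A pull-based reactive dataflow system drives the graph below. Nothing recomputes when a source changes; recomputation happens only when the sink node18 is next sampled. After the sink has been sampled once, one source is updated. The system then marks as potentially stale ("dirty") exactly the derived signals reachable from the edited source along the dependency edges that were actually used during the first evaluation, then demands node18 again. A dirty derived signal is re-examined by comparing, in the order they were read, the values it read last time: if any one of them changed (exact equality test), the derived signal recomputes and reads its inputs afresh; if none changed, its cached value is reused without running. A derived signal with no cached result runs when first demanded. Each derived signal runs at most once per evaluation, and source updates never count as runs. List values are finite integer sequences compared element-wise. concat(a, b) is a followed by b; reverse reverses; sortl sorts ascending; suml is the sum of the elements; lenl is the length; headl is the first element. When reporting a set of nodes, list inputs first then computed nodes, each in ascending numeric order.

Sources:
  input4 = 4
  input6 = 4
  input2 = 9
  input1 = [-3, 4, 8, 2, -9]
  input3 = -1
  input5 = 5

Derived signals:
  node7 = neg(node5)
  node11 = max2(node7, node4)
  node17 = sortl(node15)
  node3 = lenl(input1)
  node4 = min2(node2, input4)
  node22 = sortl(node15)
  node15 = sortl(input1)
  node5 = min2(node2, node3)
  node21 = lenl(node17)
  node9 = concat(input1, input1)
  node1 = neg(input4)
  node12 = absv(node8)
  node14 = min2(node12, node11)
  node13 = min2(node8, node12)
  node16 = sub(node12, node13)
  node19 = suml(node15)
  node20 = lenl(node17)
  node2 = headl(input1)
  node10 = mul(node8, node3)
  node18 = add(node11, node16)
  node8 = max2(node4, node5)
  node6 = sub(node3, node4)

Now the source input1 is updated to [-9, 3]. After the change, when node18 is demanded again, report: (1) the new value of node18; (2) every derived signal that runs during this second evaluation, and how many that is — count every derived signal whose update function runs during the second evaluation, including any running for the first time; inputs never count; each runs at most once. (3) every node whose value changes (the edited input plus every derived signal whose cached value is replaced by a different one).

New value of node18: 27.
Derived signals that run: node2, node3, node4, node5, node7, node8, node11, node12, node13, node16, node18 — 11 in total.
Values that change: input1, node2, node3, node4, node5, node7, node8, node11, node12, node13, node16, node18.

First evaluation (everything demanded from the output):
  node2 = headl([-3, 4, 8, 2, -9]) = -3
  node3 = lenl([-3, 4, 8, 2, -9]) = 5
  node4 = min2(-3, 4) = -3
  node5 = min2(-3, 5) = -3
  node7 = neg(-3) = 3
  node8 = max2(-3, -3) = -3
  node11 = max2(3, -3) = 3
  node12 = absv(-3) = 3
  node13 = min2(-3, 3) = -3
  node16 = sub(3, -3) = 6
  node18 = add(3, 6) = 9

Propagation after the edit:
  node2: runs — input1 [-3, 4, 8, 2, -9]->[-9, 3]; result -9.
  node3: runs — input1 [-3, 4, 8, 2, -9]->[-9, 3]; result 2.
  node4: runs — node2 -3->-9; result -9.
  node5: runs — node2 -3->-9; node3 5->2; result -9.
  node7: runs — node5 -3->-9; result 9.
  node8: runs — node4 -3->-9; node5 -3->-9; result -9.
  node11: runs — node7 3->9; node4 -3->-9; result 9.
  node12: runs — node8 -3->-9; result 9.
  node13: runs — node8 -3->-9; node12 3->9; result -9.
  node16: runs — node12 3->9; node13 -3->-9; result 18.
  node18: runs — node11 3->9; node16 6->18; result 27.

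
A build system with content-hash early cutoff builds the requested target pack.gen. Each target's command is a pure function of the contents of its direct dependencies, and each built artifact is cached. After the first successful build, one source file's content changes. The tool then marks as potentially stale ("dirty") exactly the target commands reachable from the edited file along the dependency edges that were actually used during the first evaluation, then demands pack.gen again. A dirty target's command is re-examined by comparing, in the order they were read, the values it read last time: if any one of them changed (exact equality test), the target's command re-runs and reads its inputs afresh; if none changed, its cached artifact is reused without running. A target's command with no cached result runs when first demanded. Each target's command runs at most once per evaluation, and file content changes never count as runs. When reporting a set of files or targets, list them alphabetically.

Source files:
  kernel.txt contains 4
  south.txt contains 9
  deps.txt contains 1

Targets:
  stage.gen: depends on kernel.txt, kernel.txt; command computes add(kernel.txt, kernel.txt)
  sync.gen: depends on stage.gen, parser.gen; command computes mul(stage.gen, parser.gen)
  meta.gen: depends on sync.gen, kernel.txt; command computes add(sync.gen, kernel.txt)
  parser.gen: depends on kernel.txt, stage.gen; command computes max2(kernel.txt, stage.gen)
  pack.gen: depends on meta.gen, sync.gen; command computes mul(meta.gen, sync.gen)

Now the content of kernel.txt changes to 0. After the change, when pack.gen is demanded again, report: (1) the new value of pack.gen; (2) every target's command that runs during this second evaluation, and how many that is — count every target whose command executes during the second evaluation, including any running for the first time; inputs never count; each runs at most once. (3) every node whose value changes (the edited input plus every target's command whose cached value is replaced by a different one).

New value of pack.gen: 0.
Target commands that run: meta.gen, pack.gen, parser.gen, stage.gen, sync.gen — 5 in total.
Values that change: kernel.txt, meta.gen, pack.gen, parser.gen, stage.gen, sync.gen.

First evaluation (everything demanded from the output):
  stage.gen = add(4, 4) = 8
  parser.gen = max2(4, 8) = 8
  sync.gen = mul(8, 8) = 64
  meta.gen = add(64, 4) = 68
  pack.gen = mul(68, 64) = 4352

Propagation after the edit:
  stage.gen: runs — kernel.txt 4->0; kernel.txt 4->0; result 0.
  parser.gen: runs — kernel.txt 4->0; stage.gen 8->0; result 0.
  sync.gen: runs — stage.gen 8->0; parser.gen 8->0; result 0.
  meta.gen: runs — sync.gen 64->0; kernel.txt 4->0; result 0.
  pack.gen: runs — meta.gen 68->0; sync.gen 64->0; result 0.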